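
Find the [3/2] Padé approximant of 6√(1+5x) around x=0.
(375*x**3/16 + 675*x**2/8 + 45*x + 6)/(75*x**2/16 + 5*x + 1)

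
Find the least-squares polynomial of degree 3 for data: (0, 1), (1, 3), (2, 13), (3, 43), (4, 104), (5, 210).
17/18 + (1801/756)x + (-557/252)x² + (109/54)x³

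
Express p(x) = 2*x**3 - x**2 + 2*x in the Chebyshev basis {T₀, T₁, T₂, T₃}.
(-1/2)T₀ + (7/2)T₁ + (-1/2)T₂ + (1/2)T₃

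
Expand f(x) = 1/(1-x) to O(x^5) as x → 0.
1 + x + x**2 + x**3 + x**4 + O(x**5)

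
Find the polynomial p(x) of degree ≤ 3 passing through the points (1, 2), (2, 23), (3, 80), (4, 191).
3*x**3 - 1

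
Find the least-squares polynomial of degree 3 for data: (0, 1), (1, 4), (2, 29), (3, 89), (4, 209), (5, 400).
61/63 + (-185/189)x + (85/63)x² + (80/27)x³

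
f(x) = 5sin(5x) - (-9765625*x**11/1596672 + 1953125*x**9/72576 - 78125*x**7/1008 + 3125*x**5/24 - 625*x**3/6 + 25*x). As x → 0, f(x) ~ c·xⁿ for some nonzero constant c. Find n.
13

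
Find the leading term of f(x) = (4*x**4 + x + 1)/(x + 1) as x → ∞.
4*x**3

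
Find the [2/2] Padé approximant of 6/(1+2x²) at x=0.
6/(2*x**2 + 1)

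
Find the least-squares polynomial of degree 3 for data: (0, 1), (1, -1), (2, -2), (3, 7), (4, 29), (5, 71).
10/9 + (-347/189)x + (-104/63)x² + (26/27)x³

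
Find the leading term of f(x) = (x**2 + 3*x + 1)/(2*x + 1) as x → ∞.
x/2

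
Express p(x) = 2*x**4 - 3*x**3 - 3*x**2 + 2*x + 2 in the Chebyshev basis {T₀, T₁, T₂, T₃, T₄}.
(5/4)T₀ + (-1/4)T₁ + (-1/2)T₂ + (-3/4)T₃ + (1/4)T₄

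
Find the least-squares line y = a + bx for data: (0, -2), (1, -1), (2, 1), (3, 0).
a = -17/10, b = 4/5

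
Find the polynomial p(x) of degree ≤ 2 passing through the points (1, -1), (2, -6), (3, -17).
-3*x**2 + 4*x - 2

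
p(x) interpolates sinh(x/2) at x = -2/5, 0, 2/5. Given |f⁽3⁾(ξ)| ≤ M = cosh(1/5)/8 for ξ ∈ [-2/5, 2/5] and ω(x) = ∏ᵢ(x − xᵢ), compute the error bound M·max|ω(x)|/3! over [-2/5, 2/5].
sqrt(3)*cosh(1/5)/3375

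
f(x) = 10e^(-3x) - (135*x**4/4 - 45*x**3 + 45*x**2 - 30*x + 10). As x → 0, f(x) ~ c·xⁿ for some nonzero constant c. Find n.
5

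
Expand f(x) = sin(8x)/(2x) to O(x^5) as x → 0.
4 - 128*x**2/3 + 2048*x**4/15 + O(x**5)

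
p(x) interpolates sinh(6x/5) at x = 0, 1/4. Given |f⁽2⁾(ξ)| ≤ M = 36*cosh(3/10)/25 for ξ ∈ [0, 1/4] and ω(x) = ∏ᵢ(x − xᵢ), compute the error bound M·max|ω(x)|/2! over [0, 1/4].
9*cosh(3/10)/800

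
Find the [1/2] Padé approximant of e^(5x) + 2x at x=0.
(1133*x/219 + 1)/(125*x**2/438 - 400*x/219 + 1)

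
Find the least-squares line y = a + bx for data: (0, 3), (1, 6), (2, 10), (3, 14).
a = 27/10, b = 37/10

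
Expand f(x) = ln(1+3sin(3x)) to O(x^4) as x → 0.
9*x - 81*x**2/2 + 459*x**3/2 + O(x**4)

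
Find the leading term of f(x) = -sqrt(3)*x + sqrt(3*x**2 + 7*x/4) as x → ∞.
7*sqrt(3)/24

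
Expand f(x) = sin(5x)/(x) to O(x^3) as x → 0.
5 - 125*x**2/6 + O(x**3)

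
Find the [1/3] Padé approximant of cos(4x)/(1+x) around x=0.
(1 - 20*x/3)/(-136*x**3/3 + 4*x**2/3 - 17*x/3 + 1)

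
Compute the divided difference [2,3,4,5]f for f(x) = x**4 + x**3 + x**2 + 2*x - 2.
15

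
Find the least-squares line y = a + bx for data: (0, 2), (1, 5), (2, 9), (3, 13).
a = 17/10, b = 37/10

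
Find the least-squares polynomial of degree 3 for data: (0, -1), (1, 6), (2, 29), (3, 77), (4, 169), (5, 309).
-58/63 + (593/189)x + (437/252)x² + (217/108)x³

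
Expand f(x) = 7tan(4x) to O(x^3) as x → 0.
28*x + O(x**3)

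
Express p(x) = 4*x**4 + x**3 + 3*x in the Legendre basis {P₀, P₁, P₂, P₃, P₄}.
(4/5)P₀ + (18/5)P₁ + (16/7)P₂ + (2/5)P₃ + (32/35)P₄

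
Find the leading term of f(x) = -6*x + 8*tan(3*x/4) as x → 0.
9*x**3/8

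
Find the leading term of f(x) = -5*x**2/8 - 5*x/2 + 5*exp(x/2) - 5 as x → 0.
5*x**3/48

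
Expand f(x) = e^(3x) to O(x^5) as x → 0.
1 + 3*x + 9*x**2/2 + 9*x**3/2 + 27*x**4/8 + O(x**5)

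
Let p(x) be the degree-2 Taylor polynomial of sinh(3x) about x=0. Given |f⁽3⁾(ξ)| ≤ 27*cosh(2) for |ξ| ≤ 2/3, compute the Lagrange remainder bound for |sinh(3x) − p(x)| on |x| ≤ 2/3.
4*cosh(2)/3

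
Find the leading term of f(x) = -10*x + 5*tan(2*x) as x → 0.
40*x**3/3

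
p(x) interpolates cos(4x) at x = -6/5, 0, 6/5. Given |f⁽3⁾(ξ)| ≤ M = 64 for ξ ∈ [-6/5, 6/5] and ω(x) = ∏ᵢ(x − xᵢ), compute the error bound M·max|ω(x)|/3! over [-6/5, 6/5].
512*sqrt(3)/125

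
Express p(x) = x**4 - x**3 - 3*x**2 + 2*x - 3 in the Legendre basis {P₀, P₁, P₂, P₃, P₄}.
(-19/5)P₀ + (7/5)P₁ + (-10/7)P₂ + (-2/5)P₃ + (8/35)P₄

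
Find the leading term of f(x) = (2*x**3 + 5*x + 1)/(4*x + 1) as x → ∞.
x**2/2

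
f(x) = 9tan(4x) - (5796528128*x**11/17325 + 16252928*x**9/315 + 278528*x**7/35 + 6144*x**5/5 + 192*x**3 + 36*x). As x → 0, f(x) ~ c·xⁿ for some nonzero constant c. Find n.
13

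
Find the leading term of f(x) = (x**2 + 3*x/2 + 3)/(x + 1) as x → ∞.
x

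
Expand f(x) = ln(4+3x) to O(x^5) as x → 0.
log(4) + 3*x/4 - 9*x**2/32 + 9*x**3/64 - 81*x**4/1024 + O(x**5)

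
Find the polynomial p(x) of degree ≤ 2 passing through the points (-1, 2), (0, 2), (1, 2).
2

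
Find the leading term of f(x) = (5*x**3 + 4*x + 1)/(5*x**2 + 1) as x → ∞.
x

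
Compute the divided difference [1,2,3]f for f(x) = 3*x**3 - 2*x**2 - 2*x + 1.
16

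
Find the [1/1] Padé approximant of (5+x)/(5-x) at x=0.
(x/5 + 1)/(1 - x/5)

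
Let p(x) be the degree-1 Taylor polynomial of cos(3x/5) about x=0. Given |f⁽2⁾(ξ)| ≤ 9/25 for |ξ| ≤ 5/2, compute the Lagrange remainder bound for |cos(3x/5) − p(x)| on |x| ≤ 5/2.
9/8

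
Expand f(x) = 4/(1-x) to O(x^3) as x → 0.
4 + 4*x + 4*x**2 + O(x**3)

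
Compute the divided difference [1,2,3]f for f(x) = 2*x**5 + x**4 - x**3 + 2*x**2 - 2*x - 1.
201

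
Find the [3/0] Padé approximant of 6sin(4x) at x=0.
-64*x**3 + 24*x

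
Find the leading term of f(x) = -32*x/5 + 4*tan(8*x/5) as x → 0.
2048*x**3/375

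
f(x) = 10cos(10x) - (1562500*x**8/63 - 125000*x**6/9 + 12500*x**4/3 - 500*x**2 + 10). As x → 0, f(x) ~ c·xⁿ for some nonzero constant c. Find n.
10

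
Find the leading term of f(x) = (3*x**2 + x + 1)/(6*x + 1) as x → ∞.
x/2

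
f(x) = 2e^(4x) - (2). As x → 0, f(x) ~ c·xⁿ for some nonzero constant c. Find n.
1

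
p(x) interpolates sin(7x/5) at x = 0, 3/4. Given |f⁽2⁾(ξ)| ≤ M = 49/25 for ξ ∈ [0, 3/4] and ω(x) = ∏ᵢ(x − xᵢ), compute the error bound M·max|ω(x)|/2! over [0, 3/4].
441/3200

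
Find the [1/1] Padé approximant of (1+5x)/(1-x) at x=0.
(5*x + 1)/(1 - x)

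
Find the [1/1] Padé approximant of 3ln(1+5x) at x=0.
15*x/(5*x/2 + 1)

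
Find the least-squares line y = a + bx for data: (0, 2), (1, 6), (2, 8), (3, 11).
a = 12/5, b = 29/10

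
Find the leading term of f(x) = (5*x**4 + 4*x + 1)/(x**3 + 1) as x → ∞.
5*x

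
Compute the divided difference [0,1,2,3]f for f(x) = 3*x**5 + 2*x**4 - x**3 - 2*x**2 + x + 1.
86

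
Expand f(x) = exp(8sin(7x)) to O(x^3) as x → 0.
1 + 56*x + 1568*x**2 + O(x**3)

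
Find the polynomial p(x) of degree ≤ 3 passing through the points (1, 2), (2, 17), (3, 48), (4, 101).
x**3 + 2*x**2 + 2*x - 3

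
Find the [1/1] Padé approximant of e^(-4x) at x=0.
(1 - 2*x)/(2*x + 1)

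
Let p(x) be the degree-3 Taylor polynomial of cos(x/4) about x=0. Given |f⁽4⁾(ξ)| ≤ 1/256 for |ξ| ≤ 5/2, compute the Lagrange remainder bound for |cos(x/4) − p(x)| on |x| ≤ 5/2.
625/98304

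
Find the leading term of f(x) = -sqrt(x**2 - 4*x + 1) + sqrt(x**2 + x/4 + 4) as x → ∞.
17/8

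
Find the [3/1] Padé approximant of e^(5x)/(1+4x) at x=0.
(71375*x**3/1896 + 4575*x**2/316 + 2205*x/316 + 1)/(1889*x/316 + 1)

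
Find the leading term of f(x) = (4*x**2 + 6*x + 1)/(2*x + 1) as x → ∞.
2*x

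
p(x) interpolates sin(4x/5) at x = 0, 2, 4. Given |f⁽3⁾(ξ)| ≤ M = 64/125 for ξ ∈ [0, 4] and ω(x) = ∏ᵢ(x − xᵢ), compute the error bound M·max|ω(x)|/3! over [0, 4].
512*sqrt(3)/3375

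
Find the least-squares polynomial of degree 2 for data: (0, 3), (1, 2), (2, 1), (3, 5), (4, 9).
22/7 + (-39/14)x + (15/14)x²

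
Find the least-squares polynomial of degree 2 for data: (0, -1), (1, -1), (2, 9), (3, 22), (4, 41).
-54/35 + (-71/70)x + (41/14)x²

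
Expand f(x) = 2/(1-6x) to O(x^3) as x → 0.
2 + 12*x + 72*x**2 + O(x**3)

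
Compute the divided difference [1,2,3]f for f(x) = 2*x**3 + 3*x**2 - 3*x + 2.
15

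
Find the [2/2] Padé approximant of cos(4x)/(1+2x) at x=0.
(-16*x**2/3 - 2*x/3 + 1)/(4*x**2/3 + 4*x/3 + 1)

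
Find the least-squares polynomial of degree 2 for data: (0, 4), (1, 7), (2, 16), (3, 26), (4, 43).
138/35 + (99/70)x + (29/14)x²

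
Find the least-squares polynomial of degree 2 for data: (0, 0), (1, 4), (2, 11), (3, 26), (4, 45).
8/35 + (12/35)x + (19/7)x²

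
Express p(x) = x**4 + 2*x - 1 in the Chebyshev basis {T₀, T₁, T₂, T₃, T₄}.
(-5/8)T₀ + (2)T₁ + (1/2)T₂ + (1/8)T₄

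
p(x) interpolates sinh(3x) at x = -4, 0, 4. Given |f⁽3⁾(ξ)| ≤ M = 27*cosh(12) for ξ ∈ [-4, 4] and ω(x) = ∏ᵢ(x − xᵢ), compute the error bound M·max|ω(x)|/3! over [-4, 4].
64*sqrt(3)*cosh(12)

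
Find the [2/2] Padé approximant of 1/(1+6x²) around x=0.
1/(6*x**2 + 1)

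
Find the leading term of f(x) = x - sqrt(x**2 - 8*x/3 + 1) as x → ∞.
4/3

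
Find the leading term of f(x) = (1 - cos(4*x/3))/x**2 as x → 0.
8/9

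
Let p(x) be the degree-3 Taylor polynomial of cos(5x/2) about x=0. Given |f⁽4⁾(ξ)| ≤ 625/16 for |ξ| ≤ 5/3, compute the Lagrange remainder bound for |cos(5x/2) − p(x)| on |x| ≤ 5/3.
390625/31104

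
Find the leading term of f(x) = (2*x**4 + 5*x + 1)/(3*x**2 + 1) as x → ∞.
2*x**2/3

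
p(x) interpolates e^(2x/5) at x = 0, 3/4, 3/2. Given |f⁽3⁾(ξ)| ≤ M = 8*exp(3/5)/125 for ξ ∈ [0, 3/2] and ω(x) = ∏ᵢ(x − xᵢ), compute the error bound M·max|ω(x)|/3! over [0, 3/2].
sqrt(3)*exp(3/5)/1000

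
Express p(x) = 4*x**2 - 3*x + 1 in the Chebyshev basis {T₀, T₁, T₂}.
(3)T₀ + (-3)T₁ + (2)T₂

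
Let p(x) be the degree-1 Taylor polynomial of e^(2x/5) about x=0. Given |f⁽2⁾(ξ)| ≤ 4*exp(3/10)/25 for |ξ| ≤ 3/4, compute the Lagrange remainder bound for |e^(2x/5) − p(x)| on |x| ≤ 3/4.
9*exp(3/10)/200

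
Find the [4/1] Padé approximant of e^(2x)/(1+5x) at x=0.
(13574*x**4/18855 + 8312*x**3/6285 + 4194*x**2/2095 + 12566*x/6285 + 1)/(31421*x/6285 + 1)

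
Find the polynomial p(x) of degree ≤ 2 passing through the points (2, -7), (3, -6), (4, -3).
x**2 - 4*x - 3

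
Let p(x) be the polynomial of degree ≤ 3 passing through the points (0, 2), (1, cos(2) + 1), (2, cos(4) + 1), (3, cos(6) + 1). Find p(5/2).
15*cos(4)/16 - 5*cos(2)/16 + 5*cos(6)/16 + 17/16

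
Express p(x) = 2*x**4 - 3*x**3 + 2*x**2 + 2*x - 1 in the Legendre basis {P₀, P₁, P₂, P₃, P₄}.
(1/15)P₀ + (1/5)P₁ + (52/21)P₂ + (-6/5)P₃ + (16/35)P₄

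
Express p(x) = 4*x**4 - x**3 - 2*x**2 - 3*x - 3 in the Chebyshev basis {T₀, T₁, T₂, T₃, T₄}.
(-5/2)T₀ + (-15/4)T₁ + T₂ + (-1/4)T₃ + (1/2)T₄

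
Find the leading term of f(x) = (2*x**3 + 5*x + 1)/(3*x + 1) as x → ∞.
2*x**2/3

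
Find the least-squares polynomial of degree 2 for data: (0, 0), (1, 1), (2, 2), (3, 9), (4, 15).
3/35 + (-27/35)x + (8/7)x²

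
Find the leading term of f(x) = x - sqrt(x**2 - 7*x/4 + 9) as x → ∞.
7/8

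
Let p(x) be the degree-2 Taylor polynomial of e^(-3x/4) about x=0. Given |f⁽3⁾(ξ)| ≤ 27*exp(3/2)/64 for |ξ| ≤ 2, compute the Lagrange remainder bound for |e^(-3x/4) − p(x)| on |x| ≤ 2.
9*exp(3/2)/16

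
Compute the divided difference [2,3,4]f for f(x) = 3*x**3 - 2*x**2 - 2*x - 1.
25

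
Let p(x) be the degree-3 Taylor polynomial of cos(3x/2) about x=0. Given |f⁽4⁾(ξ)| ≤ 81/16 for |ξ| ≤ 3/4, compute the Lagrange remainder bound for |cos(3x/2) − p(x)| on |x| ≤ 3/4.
2187/32768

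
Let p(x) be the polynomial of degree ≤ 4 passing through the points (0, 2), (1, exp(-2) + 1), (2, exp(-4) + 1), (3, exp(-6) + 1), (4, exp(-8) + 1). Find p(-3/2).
(-2772*exp(6) - 1540*exp(2) + 315 + 2970*exp(4) + 1283*exp(8))*exp(-8)/128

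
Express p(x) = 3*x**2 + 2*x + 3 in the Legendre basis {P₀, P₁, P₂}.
(4)P₀ + (2)P₁ + (2)P₂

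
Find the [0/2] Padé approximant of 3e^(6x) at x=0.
3/(18*x**2 - 6*x + 1)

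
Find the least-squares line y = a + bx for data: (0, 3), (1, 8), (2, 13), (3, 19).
a = 14/5, b = 53/10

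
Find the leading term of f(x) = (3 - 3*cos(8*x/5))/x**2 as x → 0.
96/25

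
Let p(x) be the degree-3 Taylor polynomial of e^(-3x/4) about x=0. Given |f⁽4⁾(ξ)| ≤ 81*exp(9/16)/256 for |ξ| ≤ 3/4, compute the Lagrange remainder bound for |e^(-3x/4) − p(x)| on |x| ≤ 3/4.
2187*exp(9/16)/524288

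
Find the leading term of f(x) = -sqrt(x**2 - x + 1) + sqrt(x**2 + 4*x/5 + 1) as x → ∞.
9/10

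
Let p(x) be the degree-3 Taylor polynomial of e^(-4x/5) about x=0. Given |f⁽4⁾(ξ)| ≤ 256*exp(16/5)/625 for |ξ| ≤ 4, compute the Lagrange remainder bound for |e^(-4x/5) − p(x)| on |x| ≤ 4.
8192*exp(16/5)/1875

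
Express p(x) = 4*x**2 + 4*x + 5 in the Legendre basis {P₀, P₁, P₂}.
(19/3)P₀ + (4)P₁ + (8/3)P₂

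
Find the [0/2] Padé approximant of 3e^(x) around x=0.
3/(x**2/2 - x + 1)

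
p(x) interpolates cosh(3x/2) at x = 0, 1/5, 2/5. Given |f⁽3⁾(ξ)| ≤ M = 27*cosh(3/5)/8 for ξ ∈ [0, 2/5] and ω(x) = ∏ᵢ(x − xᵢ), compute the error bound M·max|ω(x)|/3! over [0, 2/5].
sqrt(3)*cosh(3/5)/1000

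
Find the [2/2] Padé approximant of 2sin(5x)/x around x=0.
(10 - 175*x**2/6)/(5*x**2/4 + 1)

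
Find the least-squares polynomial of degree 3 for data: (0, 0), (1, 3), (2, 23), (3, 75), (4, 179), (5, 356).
-29/126 + (311/108)x + (-523/252)x² + (85/27)x³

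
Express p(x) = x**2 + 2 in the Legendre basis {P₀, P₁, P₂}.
(7/3)P₀ + (2/3)P₂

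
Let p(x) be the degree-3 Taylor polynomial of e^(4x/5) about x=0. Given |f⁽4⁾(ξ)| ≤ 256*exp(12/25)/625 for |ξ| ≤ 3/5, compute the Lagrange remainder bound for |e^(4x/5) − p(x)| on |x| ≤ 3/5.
864*exp(12/25)/390625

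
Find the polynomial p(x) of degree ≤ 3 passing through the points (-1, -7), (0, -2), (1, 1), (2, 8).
x**3 - x**2 + 3*x - 2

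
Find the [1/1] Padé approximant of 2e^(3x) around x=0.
(3*x + 2)/(1 - 3*x/2)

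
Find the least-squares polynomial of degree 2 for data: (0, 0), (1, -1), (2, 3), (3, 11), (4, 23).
-4/35 + (-97/35)x + (15/7)x²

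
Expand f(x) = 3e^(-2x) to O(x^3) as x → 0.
3 - 6*x + 6*x**2 + O(x**3)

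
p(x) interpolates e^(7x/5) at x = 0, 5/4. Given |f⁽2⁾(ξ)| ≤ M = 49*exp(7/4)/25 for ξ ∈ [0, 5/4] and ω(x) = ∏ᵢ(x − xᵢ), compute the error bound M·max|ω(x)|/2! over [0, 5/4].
49*exp(7/4)/128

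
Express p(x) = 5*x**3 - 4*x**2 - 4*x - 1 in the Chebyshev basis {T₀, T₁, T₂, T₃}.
(-3)T₀ + (-1/4)T₁ + (-2)T₂ + (5/4)T₃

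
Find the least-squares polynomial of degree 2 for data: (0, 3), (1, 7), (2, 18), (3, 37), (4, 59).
94/35 + (57/35)x + (22/7)x²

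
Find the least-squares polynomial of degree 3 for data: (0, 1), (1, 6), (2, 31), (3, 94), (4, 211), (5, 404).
8/9 + (667/378)x + (73/126)x² + (82/27)x³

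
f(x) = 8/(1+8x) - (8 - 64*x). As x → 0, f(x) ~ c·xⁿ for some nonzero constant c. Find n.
2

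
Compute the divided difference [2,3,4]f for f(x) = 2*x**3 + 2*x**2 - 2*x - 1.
20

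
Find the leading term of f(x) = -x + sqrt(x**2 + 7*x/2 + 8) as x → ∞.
7/4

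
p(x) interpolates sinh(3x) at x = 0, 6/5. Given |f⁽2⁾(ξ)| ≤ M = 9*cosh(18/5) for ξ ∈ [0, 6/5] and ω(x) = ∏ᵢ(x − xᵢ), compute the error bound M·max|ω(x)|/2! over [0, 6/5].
81*cosh(18/5)/50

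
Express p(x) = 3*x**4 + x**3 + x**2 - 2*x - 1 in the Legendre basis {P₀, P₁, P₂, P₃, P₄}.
(-1/15)P₀ + (-7/5)P₁ + (50/21)P₂ + (2/5)P₃ + (24/35)P₄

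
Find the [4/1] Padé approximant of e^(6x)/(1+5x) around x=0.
(63126*x**4/995 + 31608*x**3/995 + 17586*x**2/995 + 5646*x/995 + 1)/(4651*x/995 + 1)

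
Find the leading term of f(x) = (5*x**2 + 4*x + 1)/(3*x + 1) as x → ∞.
5*x/3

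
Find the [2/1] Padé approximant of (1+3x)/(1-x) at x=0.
(3*x + 1)/(1 - x)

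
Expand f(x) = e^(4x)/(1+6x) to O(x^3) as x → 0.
1 - 2*x + 20*x**2 + O(x**3)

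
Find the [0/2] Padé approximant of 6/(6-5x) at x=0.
1/(1 - 5*x/6)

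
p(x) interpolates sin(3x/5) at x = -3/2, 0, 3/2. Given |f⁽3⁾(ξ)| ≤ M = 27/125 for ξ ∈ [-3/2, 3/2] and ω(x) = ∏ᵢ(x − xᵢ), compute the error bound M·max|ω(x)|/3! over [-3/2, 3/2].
27*sqrt(3)/1000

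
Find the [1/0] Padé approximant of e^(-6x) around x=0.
1 - 6*x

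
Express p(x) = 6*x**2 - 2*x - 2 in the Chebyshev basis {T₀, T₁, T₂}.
T₀ + (-2)T₁ + (3)T₂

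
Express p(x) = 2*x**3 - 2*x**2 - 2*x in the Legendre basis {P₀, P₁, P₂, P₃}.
(-2/3)P₀ + (-4/5)P₁ + (-4/3)P₂ + (4/5)P₃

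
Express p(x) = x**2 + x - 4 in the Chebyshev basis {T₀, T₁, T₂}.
(-7/2)T₀ + T₁ + (1/2)T₂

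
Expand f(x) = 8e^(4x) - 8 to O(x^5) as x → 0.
32*x + 64*x**2 + 256*x**3/3 + 256*x**4/3 + O(x**5)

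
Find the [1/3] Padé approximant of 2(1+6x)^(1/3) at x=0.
(10*x + 2)/(8*x**3/3 - 2*x**2 + 3*x + 1)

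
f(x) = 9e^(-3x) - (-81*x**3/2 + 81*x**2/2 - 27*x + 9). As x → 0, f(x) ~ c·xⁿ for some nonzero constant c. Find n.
4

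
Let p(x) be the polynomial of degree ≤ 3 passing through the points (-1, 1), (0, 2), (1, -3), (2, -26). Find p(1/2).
1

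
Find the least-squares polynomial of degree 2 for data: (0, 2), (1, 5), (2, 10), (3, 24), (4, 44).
89/35 + (-139/70)x + (43/14)x²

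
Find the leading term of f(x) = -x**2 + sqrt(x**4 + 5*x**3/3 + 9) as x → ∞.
5*x/6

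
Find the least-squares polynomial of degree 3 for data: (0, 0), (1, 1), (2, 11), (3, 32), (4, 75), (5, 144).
-17/126 + (257/756)x + (59/252)x² + (59/54)x³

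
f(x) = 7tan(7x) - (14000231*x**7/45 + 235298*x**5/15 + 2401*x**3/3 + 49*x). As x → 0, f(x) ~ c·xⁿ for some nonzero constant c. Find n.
9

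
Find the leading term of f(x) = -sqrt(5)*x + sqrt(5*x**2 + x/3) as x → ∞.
sqrt(5)/30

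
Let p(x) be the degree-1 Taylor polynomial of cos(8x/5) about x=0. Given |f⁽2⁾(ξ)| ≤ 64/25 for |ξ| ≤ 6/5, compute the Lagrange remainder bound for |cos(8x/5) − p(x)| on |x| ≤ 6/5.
1152/625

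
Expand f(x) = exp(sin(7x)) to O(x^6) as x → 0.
1 + 7*x + 49*x**2/2 - 2401*x**4/8 - 16807*x**5/15 + O(x**6)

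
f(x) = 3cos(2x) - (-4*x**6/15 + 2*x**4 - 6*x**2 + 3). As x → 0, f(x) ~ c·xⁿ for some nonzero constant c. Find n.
8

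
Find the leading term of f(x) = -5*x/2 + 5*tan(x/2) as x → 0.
5*x**3/24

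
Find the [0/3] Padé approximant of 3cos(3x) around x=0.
3/(9*x**2/2 + 1)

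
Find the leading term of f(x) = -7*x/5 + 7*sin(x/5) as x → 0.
-7*x**3/750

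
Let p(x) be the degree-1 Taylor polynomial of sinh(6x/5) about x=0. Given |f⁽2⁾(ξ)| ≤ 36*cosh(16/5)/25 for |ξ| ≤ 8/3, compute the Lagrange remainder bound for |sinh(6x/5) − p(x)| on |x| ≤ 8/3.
128*cosh(16/5)/25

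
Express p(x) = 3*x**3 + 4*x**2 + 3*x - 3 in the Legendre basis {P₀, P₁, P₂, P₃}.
(-5/3)P₀ + (24/5)P₁ + (8/3)P₂ + (6/5)P₃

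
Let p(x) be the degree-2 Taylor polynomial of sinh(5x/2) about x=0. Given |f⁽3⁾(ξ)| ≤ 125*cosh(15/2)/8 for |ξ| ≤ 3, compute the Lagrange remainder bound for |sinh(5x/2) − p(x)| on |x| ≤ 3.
1125*cosh(15/2)/16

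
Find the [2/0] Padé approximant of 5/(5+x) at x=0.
x**2/25 - x/5 + 1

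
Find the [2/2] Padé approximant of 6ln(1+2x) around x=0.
12*x*(x + 1)/(2*x**2/3 + 2*x + 1)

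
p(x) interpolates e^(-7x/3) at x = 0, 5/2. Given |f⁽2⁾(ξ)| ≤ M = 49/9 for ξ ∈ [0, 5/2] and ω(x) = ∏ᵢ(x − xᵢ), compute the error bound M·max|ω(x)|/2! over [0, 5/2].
1225/288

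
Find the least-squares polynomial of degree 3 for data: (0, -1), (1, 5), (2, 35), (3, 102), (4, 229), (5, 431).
-8/7 + (25/14)x + (27/14)x² + (3)x³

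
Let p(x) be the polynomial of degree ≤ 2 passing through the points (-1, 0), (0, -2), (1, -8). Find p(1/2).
-9/2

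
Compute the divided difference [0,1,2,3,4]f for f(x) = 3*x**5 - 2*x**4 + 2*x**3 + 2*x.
28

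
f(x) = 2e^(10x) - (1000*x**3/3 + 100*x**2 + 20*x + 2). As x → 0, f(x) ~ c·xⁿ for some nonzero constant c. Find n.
4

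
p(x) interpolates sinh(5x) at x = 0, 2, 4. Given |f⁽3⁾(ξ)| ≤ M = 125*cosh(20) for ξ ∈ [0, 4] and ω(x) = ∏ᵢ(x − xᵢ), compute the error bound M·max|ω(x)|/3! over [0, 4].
1000*sqrt(3)*cosh(20)/27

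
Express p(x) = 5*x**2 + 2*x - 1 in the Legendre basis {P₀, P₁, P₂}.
(2/3)P₀ + (2)P₁ + (10/3)P₂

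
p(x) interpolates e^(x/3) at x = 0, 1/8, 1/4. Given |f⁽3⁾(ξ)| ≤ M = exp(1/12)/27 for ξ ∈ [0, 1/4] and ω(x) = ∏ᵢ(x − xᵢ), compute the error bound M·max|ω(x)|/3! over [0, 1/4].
sqrt(3)*exp(1/12)/373248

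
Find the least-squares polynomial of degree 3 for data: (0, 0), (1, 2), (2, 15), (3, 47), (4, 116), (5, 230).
-5/63 + (370/189)x + (-14/9)x² + (56/27)x³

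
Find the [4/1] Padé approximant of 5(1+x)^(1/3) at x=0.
(5*x**4/243 - 8*x**3/81 + 2*x**2/3 + 16*x/3 + 5)/(11*x/15 + 1)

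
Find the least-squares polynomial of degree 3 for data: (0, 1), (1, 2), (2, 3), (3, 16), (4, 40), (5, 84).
151/126 + (41/108)x + (-79/63)x² + (97/108)x³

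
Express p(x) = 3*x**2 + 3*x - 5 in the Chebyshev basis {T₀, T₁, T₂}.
(-7/2)T₀ + (3)T₁ + (3/2)T₂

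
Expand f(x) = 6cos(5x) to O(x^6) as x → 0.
6 - 75*x**2 + 625*x**4/4 + O(x**6)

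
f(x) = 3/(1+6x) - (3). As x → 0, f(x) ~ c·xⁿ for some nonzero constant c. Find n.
1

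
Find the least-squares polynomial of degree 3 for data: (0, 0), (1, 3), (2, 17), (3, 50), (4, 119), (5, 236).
-25/126 + (3025/756)x + (-575/252)x² + (59/27)x³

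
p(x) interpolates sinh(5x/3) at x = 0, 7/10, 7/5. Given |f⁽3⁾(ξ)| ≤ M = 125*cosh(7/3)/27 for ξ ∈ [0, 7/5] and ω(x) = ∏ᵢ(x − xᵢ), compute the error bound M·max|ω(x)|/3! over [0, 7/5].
343*sqrt(3)*cosh(7/3)/5832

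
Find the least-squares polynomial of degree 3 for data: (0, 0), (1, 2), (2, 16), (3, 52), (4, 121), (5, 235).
-1/14 + (23/84)x + (5/28)x² + (11/6)x³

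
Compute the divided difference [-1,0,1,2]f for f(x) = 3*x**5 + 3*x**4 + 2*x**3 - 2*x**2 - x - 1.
23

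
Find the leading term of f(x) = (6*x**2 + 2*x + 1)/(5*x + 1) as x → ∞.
6*x/5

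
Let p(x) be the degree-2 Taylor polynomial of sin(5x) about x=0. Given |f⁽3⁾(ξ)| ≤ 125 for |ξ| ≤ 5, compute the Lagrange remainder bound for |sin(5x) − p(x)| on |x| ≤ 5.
15625/6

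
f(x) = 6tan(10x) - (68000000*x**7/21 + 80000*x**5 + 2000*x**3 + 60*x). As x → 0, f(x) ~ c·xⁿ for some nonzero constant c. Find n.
9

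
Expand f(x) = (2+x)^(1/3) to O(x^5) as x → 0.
2**(1/3) + 2**(1/3)*x/6 - 2**(1/3)*x**2/36 + 5*2**(1/3)*x**3/648 - 5*2**(1/3)*x**4/1944 + O(x**5)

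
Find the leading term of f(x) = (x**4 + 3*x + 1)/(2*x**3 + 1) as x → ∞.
x/2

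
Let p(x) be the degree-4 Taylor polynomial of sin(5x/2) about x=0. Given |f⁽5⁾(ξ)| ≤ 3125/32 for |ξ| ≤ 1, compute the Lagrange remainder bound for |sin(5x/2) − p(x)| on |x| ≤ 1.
625/768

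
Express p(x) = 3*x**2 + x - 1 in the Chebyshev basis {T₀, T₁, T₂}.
(1/2)T₀ + T₁ + (3/2)T₂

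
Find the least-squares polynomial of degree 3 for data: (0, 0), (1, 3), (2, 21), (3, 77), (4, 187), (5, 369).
3/14 + (-37/84)x + (-4/7)x² + (37/12)x³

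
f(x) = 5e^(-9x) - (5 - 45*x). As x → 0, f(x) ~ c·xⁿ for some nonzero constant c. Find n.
2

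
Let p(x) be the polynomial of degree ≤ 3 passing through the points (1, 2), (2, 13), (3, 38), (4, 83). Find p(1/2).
-1/8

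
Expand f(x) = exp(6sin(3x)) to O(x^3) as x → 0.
1 + 18*x + 162*x**2 + O(x**3)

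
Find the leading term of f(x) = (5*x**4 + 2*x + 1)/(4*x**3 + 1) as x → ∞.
5*x/4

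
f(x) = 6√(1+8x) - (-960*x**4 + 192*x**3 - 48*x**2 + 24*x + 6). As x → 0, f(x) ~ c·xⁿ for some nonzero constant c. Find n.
5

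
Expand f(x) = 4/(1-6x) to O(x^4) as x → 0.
4 + 24*x + 144*x**2 + 864*x**3 + O(x**4)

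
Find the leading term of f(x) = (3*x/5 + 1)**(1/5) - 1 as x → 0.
3*x/25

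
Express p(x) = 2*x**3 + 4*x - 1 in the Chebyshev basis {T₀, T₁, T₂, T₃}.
-T₀ + (11/2)T₁ + (1/2)T₃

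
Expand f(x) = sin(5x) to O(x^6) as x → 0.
5*x - 125*x**3/6 + 625*x**5/24 + O(x**6)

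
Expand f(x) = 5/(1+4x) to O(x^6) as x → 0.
5 - 20*x + 80*x**2 - 320*x**3 + 1280*x**4 - 5120*x**5 + O(x**6)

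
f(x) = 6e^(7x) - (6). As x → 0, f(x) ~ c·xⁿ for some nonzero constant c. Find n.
1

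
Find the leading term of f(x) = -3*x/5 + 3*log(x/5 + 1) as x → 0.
-3*x**2/50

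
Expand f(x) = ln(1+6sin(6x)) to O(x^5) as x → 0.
36*x - 648*x**2 + 15336*x**3 - 412128*x**4 + O(x**5)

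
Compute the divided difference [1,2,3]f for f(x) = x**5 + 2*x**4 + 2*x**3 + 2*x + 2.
152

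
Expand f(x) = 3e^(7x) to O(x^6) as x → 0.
3 + 21*x + 147*x**2/2 + 343*x**3/2 + 2401*x**4/8 + 16807*x**5/40 + O(x**6)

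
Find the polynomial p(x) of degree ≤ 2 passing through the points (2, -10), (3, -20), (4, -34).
-2*x**2 - 2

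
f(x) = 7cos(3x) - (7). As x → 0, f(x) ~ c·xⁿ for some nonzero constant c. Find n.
2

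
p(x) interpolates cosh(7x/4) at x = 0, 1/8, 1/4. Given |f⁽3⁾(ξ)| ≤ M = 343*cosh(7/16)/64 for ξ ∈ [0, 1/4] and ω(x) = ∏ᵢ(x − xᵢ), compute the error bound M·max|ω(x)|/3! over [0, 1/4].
343*sqrt(3)*cosh(7/16)/884736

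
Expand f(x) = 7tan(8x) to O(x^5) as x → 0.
56*x + 3584*x**3/3 + O(x**5)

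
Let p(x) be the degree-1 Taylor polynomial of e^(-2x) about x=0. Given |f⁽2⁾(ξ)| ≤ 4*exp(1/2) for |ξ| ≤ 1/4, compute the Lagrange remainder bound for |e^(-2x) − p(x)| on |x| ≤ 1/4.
exp(1/2)/8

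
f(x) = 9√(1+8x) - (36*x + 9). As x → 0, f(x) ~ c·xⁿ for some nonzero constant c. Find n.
2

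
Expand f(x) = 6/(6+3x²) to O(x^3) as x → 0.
1 - x**2/2 + O(x**3)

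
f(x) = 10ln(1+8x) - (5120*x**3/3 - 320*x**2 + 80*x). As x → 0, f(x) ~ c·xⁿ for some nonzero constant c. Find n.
4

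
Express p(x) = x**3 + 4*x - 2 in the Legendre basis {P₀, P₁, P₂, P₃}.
(-2)P₀ + (23/5)P₁ + (2/5)P₃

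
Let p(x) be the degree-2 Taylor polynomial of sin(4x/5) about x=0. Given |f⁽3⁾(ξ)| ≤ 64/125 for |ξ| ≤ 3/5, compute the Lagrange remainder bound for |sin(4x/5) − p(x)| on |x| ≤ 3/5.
288/15625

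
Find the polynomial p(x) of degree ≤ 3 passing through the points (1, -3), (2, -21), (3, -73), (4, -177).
-3*x**3 + x**2 - 1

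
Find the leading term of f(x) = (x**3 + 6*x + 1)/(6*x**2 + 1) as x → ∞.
x/6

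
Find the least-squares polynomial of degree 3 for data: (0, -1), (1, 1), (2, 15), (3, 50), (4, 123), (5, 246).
-73/63 + (841/378)x + (-433/252)x² + (241/108)x³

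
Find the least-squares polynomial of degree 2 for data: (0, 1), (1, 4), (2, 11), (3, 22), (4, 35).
29/35 + (61/35)x + (12/7)x²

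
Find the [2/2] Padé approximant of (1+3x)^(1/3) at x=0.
(7*x**2/3 + 7*x/2 + 1)/(5*x**2/6 + 5*x/2 + 1)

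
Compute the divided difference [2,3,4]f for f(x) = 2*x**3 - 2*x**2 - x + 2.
16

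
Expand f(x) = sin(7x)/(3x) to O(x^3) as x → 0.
7/3 - 343*x**2/18 + O(x**3)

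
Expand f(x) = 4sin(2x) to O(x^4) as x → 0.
8*x - 16*x**3/3 + O(x**4)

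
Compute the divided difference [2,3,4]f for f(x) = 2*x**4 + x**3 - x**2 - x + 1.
118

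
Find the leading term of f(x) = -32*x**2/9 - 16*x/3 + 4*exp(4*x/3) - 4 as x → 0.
128*x**3/81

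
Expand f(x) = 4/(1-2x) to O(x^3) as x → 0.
4 + 8*x + 16*x**2 + O(x**3)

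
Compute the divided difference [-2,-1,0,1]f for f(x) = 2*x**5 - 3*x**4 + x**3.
17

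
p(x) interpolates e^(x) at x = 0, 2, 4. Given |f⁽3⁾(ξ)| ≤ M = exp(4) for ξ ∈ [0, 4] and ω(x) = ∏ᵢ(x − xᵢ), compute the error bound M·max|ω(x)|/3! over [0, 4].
8*sqrt(3)*exp(4)/27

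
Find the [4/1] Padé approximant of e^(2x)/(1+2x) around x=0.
(106*x**4/135 + 56*x**3/45 + 2*x**2 + 88*x/45 + 1)/(88*x/45 + 1)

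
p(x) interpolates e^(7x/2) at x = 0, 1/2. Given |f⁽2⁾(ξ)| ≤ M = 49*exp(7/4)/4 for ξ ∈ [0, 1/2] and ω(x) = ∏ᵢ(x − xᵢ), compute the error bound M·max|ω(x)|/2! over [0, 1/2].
49*exp(7/4)/128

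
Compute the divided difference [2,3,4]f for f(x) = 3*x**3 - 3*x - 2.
27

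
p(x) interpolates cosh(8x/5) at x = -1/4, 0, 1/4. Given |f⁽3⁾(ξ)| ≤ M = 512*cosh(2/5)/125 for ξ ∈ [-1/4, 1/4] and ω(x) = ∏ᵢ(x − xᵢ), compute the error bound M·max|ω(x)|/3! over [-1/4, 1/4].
8*sqrt(3)*cosh(2/5)/3375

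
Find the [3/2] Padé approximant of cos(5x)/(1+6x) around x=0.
(7675*x**3/94 - 7675*x**2/564 - 6*x + 1)/(1 - 20929*x**2/564)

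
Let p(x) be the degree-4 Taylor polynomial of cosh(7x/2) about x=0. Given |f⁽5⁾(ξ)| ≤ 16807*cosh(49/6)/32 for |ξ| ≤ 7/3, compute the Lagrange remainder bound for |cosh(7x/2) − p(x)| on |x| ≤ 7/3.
282475249*cosh(49/6)/933120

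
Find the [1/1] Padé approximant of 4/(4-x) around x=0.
1/(1 - x/4)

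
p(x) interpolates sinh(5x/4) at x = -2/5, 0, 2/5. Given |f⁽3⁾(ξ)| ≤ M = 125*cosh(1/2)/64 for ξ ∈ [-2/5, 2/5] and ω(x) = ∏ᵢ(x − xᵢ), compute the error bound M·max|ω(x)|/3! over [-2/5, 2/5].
sqrt(3)*cosh(1/2)/216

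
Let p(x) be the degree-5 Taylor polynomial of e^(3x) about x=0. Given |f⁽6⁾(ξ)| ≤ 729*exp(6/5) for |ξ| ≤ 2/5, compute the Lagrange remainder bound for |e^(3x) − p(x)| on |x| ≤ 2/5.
324*exp(6/5)/78125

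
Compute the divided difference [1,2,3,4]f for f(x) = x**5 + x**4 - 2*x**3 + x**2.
73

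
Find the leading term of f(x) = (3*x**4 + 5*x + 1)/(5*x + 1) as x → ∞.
3*x**3/5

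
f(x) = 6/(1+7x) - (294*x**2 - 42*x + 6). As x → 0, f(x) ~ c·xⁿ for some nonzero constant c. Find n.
3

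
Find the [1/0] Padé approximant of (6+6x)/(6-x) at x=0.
7*x/6 + 1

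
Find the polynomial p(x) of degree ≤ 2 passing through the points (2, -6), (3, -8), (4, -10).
-2*x - 2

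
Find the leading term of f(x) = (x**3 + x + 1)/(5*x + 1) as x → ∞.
x**2/5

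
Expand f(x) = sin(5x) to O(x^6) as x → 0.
5*x - 125*x**3/6 + 625*x**5/24 + O(x**6)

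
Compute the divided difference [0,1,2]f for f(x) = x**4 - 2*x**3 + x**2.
2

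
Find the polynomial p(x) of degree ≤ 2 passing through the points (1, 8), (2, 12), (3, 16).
4*x + 4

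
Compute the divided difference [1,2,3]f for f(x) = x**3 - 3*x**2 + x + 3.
3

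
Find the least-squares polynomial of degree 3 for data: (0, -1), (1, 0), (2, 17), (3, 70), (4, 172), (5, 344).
-41/42 + (-493/252)x + (-5/42)x² + (103/36)x³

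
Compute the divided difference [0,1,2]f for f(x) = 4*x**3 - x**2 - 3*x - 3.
11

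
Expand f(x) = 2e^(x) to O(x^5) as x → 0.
2 + 2*x + x**2 + x**3/3 + x**4/12 + O(x**5)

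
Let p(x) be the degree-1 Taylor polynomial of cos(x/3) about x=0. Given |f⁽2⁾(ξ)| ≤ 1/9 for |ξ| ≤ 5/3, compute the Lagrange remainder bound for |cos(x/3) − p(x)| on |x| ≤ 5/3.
25/162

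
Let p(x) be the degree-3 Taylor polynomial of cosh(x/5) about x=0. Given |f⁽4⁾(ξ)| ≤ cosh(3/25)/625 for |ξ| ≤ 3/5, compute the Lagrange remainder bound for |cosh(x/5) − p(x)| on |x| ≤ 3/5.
27*cosh(3/25)/3125000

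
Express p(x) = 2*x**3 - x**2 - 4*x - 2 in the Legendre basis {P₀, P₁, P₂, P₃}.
(-7/3)P₀ + (-14/5)P₁ + (-2/3)P₂ + (4/5)P₃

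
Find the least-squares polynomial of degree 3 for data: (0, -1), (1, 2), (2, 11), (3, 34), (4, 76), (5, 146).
-127/126 + (1633/756)x + (-43/126)x² + (125/108)x³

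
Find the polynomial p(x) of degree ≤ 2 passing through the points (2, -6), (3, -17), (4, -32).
-2*x**2 - x + 4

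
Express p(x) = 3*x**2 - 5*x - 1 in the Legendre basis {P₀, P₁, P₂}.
(-5)P₁ + (2)P₂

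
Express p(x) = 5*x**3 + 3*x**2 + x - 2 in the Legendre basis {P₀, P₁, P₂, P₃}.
-P₀ + (4)P₁ + (2)P₂ + (2)P₃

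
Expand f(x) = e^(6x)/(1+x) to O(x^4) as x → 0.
1 + 5*x + 13*x**2 + 23*x**3 + O(x**4)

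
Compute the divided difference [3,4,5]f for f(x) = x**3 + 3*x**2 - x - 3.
15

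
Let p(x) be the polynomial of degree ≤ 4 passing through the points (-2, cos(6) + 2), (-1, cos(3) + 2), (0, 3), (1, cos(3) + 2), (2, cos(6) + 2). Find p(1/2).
5*cos(3)/16 - cos(6)/64 + 173/64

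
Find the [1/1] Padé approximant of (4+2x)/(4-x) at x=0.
(x/2 + 1)/(1 - x/4)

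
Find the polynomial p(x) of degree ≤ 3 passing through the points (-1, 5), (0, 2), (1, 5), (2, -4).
-3*x**3 + 3*x**2 + 3*x + 2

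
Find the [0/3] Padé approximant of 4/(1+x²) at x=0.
4/(x**2 + 1)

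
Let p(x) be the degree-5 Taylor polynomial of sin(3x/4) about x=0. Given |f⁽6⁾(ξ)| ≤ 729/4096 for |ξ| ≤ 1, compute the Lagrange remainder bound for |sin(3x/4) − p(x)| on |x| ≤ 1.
81/327680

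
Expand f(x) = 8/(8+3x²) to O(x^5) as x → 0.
1 - 3*x**2/8 + 9*x**4/64 + O(x**5)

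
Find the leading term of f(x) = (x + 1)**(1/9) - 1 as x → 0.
x/9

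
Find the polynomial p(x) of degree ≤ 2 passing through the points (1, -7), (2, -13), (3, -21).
-x**2 - 3*x - 3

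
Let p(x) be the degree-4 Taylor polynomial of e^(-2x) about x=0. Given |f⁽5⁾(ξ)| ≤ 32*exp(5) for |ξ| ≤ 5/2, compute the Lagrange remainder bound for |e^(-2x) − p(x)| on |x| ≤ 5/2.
625*exp(5)/24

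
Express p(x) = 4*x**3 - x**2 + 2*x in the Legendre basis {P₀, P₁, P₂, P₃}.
(-1/3)P₀ + (22/5)P₁ + (-2/3)P₂ + (8/5)P₃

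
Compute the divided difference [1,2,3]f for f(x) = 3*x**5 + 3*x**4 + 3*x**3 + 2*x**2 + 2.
365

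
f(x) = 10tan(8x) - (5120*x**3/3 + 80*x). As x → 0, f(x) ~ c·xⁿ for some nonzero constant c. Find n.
5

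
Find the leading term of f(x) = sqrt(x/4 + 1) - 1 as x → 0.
x/8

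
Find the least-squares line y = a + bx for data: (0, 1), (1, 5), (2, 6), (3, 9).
a = 3/2, b = 5/2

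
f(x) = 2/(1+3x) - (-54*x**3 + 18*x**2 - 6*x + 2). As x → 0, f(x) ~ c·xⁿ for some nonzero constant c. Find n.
4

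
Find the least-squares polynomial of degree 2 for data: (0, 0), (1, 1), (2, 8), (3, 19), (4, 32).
-2/5 + (1/5)x + (2)x²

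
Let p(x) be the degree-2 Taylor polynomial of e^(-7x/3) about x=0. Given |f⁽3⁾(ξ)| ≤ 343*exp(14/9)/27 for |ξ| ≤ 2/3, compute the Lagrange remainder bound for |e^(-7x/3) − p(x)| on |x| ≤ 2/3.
1372*exp(14/9)/2187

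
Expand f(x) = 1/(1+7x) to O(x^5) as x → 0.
1 - 7*x + 49*x**2 - 343*x**3 + 2401*x**4 + O(x**5)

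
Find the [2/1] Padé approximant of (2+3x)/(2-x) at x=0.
(3*x/2 + 1)/(1 - x/2)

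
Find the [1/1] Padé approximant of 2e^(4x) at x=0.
(4*x + 2)/(1 - 2*x)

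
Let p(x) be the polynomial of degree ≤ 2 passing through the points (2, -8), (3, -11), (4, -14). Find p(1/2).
-7/2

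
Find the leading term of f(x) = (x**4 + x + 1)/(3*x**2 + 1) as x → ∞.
x**2/3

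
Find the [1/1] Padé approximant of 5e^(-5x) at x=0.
(5 - 25*x/2)/(5*x/2 + 1)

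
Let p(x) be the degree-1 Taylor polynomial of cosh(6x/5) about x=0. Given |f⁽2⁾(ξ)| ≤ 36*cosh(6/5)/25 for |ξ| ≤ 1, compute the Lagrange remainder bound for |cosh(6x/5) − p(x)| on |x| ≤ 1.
18*cosh(6/5)/25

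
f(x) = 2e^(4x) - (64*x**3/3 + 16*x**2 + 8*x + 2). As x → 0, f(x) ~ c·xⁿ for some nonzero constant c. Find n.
4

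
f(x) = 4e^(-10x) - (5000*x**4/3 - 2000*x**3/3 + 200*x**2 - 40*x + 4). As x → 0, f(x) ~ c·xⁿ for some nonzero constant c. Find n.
5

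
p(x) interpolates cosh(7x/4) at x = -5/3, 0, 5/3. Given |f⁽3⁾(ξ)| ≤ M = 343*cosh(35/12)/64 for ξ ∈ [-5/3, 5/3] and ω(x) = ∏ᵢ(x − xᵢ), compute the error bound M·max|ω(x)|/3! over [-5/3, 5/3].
42875*sqrt(3)*cosh(35/12)/46656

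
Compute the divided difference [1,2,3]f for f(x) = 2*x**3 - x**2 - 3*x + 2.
11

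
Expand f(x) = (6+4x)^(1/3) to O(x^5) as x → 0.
6**(1/3) + 2*6**(1/3)*x/9 - 4*6**(1/3)*x**2/81 + 40*6**(1/3)*x**3/2187 - 160*6**(1/3)*x**4/19683 + O(x**5)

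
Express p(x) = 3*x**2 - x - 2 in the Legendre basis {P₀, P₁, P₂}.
-P₀ - P₁ + (2)P₂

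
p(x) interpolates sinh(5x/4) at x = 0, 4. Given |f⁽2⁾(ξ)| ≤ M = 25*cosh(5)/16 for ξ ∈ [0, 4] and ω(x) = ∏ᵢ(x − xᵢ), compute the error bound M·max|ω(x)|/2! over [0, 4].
25*cosh(5)/8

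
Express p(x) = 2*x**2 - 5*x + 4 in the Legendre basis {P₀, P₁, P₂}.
(14/3)P₀ + (-5)P₁ + (4/3)P₂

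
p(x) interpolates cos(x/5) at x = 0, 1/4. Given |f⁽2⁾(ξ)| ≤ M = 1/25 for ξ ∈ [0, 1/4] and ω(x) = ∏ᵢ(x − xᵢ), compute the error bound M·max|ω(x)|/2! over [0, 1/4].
1/3200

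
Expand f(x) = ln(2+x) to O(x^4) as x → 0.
log(2) + x/2 - x**2/8 + x**3/24 + O(x**4)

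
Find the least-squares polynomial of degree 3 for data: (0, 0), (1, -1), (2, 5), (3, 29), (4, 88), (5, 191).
1/63 + (34/189)x + (-209/63)x² + (59/27)x³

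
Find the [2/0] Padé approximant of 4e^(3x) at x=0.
18*x**2 + 12*x + 4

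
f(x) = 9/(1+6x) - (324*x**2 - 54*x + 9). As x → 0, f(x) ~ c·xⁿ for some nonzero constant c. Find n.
3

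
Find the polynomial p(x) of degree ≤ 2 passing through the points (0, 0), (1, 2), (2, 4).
2*x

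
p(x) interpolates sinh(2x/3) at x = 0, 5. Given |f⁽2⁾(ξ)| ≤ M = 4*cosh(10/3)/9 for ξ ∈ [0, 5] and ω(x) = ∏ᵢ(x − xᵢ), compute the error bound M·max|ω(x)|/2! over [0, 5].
25*cosh(10/3)/18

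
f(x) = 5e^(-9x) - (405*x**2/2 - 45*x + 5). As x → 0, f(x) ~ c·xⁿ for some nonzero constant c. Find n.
3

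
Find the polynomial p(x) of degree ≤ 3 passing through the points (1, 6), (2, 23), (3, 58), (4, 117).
x**3 + 3*x**2 + x + 1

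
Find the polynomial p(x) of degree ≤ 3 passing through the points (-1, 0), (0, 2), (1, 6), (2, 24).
2*x**3 + x**2 + x + 2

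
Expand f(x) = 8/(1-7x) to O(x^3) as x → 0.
8 + 56*x + 392*x**2 + O(x**3)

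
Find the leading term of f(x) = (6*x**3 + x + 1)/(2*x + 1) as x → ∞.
3*x**2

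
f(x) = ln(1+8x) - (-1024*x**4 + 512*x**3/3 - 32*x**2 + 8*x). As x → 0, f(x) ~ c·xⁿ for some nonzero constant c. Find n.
5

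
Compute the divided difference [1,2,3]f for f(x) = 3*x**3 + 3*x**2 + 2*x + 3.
21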